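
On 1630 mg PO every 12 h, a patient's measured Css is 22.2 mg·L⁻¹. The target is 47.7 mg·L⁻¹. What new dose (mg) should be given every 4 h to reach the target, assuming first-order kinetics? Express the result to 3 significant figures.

With linear kinetics, Css is proportional to dose rate (D/τ) at fixed clearance.
D₂ = D₁ × (Css,target / Css,current) × (τ₂/τ₁) = 1630 × (47.7/22.2) × (4/12) = 1167 mg

1170 mg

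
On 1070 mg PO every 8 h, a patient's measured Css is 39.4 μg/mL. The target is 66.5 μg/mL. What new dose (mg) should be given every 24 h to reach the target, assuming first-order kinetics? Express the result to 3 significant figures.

For first-order elimination, Css ∝ F·D/(CL·τ); F and CL are unchanged, so Css ∝ D/τ.
D₂ = D₁ × (Css,target / Css,current) × (τ₂/τ₁) = 1070 × (66.5/39.4) × (24/8) = 5418 mg

5420 mg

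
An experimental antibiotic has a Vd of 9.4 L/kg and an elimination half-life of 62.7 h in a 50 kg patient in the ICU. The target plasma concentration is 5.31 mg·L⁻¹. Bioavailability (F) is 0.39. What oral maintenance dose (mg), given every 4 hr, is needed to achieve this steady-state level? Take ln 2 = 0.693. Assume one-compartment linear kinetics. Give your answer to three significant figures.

283 mg

Vd(total) = 50 kg × 9.4 L/kg = 470.0 L
CL = 0.693 × Vd / t½ = 0.693 × 470.0 / 62.7 = 5.195 L/h
D = CL × Css × τ / F = 5.195 × 5.31 × 4 / 0.39 = 282.9 mg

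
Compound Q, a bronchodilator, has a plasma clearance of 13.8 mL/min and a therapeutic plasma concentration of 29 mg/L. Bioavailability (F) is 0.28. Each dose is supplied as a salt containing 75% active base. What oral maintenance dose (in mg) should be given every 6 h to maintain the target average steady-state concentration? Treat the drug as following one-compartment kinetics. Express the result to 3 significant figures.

CL = 13.8 mL/min × 60/1000 = 0.8280 L/h
D = CL × Css × τ / F / S = 0.8280 × 29 × 6 / 0.28 / 0.75 = 686.1 mg

686 mg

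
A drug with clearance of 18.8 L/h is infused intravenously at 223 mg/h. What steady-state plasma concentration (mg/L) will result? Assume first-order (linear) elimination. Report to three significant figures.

11.9 mg/L

Css = rate / CL = 223 / 18.80 = 11.86 mg/L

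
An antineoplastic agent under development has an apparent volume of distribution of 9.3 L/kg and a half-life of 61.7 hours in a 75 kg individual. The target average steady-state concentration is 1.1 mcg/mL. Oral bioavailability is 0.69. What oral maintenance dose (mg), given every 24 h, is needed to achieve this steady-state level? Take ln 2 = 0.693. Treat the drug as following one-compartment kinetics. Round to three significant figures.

Total Vd = 9.3 × 75 = 697.5 L
k = 0.693/61.7 = 0.01123 h⁻¹, so CL = k·Vd = 0.01123 × 697.5 = 7.833 L/h
D = CL × Css × τ / F = 7.833 × 1.1 × 24 / 0.69 = 299.7 mg

300 mg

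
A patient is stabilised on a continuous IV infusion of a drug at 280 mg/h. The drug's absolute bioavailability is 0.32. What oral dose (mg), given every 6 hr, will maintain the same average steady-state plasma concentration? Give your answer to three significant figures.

5250 mg

To maintain the same Css, the systemic dosing rate must be unchanged: F·D/τ = infusion rate.
D = rate × τ / F = 280 × 6 / 0.32 = 5250 mg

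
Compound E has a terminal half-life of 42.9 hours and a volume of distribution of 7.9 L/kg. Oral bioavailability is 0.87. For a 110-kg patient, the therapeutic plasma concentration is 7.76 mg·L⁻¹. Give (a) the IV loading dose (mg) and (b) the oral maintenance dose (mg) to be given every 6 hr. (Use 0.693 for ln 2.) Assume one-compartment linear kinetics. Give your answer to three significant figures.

Vd(total) = 110 kg × 7.9 L/kg = 869.0 L
LD = Vd × C = 869.0 × 7.76 = 6743 mg
CL = 0.693 × Vd / t½ = 0.693 × 869.0 / 42.9 = 14.04 L/h
D = CL × Css × τ / F = 14.04 × 7.76 × 6 / 0.87 = 751.4 mg

(a) 6740 mg; (b) 751 mg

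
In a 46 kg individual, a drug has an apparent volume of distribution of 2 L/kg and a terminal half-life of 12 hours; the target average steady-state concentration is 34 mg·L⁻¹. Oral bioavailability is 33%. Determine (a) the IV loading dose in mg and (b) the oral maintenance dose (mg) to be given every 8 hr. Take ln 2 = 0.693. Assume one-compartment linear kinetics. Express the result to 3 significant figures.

Vd(total) = 46 kg × 2 L/kg = 92.00 L
LD = Vd × C = 92.00 × 34 = 3128 mg
CL = 0.693 × Vd / t½ = 0.693 × 92.00 / 12 = 5.313 L/h
D = CL × Css × τ / F = 5.313 × 34 × 8 / 0.33 = 4379 mg

(a) 3130 mg; (b) 4380 mg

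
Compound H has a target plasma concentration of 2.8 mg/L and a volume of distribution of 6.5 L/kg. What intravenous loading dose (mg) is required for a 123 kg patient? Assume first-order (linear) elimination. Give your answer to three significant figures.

Vd(total) = 123 kg × 6.5 L/kg = 799.5 L
The loading dose fills Vd to the target concentration.
LD = Vd × C = 799.5 × 2.800 = 2239 mg

2240 mg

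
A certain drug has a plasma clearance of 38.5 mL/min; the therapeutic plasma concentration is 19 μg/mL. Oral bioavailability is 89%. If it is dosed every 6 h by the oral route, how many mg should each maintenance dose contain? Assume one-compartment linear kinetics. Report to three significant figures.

296 mg

CL = 38.5 mL/min = 38.5 × 0.06 = 2.310 L/h
D = CL × Css × τ / F = 2.310 × 19 × 6 / 0.89 = 295.9 mg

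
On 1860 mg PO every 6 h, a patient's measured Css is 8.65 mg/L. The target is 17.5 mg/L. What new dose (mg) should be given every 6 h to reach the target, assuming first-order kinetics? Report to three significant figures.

3760 mg

For first-order elimination, Css ∝ F·D/(CL·τ); F and CL are unchanged, so Css ∝ D/τ.
D₂ = D₁ × (Css,target / Css,current) = 1860 × 17.5/8.65 = 3763 mg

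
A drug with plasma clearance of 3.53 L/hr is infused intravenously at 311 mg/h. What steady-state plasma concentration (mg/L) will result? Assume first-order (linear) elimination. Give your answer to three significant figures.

88.1 mg/L

Css = rate / CL = 311 / 3.530 = 88.10 mg/L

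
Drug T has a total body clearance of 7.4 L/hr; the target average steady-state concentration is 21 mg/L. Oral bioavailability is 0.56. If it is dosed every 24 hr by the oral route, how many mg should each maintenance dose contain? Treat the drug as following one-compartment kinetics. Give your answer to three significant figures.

6660 mg

D = CL × Css × τ / F = 7.400 × 21 × 24 / 0.56 = 6660 mg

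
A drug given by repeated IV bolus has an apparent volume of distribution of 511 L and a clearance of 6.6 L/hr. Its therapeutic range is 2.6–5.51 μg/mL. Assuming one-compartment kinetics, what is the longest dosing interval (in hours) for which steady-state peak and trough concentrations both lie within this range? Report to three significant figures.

58.1 h

k = CL / Vd = 6.600 / 511.0 = 0.01292 h⁻¹
Between IV bolus doses, concentration decays as C = C₀·e^(−kτ), so C_peak/C_trough = e^(kτ).
τ_max = ln(C_peak/C_trough) / k = ln(5.51/2.6) / 0.01292 = 0.7511 / 0.01292 = 58.13 h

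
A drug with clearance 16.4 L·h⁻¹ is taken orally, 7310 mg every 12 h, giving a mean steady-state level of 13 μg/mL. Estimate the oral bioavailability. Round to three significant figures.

F·D/τ = CL·Css at steady state → F = CL·Css·τ / D.
F = 16.4 × 13 × 12 / 7310 = 0.350

0.350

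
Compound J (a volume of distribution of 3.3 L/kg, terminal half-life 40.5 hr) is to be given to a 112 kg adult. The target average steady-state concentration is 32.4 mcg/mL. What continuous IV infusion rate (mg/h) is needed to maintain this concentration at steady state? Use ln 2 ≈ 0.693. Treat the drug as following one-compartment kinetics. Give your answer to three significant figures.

205 mg/h

Vd = 3.3 L/kg × 112 kg = 369.6 L
k = 0.693/40.5 = 0.01711 h⁻¹, so CL = k·Vd = 0.01711 × 369.6 = 6.324 L/h
Infusion rate = CL × Css = 6.324 × 32.4 = 204.9 mg/h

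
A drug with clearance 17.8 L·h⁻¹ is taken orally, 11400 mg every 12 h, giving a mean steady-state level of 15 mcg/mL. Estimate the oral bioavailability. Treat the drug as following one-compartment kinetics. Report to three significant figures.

F·D/τ = CL·Css at steady state → F = CL·Css·τ / D.
F = 17.8 × 15 × 12 / 11400 = 0.281

0.281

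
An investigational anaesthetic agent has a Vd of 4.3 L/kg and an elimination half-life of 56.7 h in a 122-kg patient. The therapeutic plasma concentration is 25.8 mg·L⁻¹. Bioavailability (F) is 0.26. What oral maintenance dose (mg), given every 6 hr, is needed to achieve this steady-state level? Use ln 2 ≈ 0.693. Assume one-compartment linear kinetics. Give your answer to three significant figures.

3820 mg

Total Vd = 4.3 × 122 = 524.6 L
CL = 0.693 × Vd / t½ = 0.693 × 524.6 / 56.7 = 6.412 L/h
D = CL × Css × τ / F = 6.412 × 25.8 × 6 / 0.26 = 3818 mg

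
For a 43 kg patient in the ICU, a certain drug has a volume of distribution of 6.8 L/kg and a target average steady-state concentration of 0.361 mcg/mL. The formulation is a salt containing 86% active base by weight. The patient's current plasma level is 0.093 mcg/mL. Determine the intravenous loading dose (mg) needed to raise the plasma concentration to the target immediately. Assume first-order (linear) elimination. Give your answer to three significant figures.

Total Vd = 6.8 × 43 = 292.4 L
Concentration deficit ΔC = 0.361 − 0.093 = 0.2680 mg/L
LD = Vd × ΔC / S = 292.4 × 0.2680 / 0.86 = 91.12 mg

91.1 mg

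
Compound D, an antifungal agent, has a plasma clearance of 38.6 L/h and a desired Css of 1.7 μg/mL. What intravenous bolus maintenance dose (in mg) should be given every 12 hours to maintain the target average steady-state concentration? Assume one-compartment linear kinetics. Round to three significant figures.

787 mg

D = CL × Css × τ = 38.60 × 1.7 × 12 = 787.4 mg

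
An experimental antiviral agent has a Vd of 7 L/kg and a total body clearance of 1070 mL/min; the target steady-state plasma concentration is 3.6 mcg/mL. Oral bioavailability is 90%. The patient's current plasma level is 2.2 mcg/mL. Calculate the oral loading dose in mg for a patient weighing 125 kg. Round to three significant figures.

1360 mg

Vd = 7 L/kg × 125 kg = 875.0 L
Concentration deficit ΔC = 3.6 − 2.2 = 1.400 mg/L
LD = Vd × ΔC / F = 875.0 × 1.400 / 0.9 = 1361 mg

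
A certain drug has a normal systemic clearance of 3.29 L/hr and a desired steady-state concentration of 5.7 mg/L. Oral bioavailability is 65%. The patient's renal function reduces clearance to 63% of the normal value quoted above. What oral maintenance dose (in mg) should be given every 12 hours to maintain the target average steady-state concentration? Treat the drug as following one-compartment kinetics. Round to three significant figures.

Patient clearance = 0.63 × 3.290 = 2.073 L/h
D = CL × Css × τ / F = 2.073 × 5.7 × 12 / 0.65 = 218.1 mg

218 mg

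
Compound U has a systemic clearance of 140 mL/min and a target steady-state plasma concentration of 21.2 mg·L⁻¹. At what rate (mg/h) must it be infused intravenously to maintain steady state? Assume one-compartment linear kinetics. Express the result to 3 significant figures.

CL = 140 mL/min × 60/1000 = 8.400 L/h
R₀ = 8.400 × 21.2 = 178.1 mg/h

178 mg/h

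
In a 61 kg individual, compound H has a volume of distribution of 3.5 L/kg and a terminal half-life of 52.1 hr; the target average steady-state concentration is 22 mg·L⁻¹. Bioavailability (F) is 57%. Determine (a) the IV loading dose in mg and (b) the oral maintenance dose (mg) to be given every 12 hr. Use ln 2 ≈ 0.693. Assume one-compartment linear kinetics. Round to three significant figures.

(a) 4700 mg; (b) 1320 mg

Total Vd = 3.5 × 61 = 213.5 L
LD = Vd × C = 213.5 × 22 = 4697 mg
CL = 0.693 × Vd / t½ = 0.693 × 213.5 / 52.1 = 2.840 L/h
D = CL × Css × τ / F = 2.840 × 22 × 12 / 0.57 = 1315 mg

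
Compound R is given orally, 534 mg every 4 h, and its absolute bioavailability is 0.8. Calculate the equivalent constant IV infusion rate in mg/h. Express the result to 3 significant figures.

Equivalent systemic input: infusion rate = F·D/τ.
Rate = 0.8 × 534 / 4 = 106.8 mg/h

107 mg/h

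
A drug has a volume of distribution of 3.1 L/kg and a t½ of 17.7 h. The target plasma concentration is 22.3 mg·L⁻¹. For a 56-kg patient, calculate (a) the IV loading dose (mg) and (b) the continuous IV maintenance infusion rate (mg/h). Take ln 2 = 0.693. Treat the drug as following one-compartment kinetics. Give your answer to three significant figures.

(a) 3870 mg; (b) 152 mg/h

Vd(total) = 56 kg × 3.1 L/kg = 173.6 L
LD = Vd × C = 173.6 × 22.3 = 3871 mg
CL = 0.693 × Vd / t½ = 0.693 × 173.6 / 17.7 = 6.797 L/h
Infusion rate = CL × Css = 6.797 × 22.3 = 151.6 mg/h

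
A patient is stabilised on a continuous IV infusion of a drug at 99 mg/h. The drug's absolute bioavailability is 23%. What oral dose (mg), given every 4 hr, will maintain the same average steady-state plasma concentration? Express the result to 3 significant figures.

1720 mg

To maintain the same Css, the systemic dosing rate must be unchanged: F·D/τ = infusion rate.
D = rate × τ / F = 99 × 4 / 0.23 = 1722 mg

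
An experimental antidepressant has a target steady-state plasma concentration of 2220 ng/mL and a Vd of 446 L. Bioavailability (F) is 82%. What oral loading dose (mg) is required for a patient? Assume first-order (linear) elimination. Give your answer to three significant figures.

C = 2220 ng/mL = 2.220 mg/L
LD = Vd × C / F = 446.0 × 2.220 / 0.82 = 1207 mg

1210 mg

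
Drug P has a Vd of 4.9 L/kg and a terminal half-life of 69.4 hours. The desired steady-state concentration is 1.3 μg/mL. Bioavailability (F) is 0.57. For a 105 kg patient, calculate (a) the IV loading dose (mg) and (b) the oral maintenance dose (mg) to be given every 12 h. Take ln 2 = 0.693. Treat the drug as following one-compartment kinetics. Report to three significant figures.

(a) 669 mg; (b) 141 mg

Total Vd = 4.9 × 105 = 514.5 L
LD = Vd × C = 514.5 × 1.3 = 668.9 mg
CL = 0.693 × Vd / t½ = 0.693 × 514.5 / 69.4 = 5.138 L/h
D = CL × Css × τ / F = 5.138 × 1.3 × 12 / 0.57 = 140.6 mg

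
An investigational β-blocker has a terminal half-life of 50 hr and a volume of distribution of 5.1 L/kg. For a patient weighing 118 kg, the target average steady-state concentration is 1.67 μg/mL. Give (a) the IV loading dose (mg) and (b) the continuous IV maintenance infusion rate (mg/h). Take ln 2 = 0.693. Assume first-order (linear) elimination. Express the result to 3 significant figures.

(a) 1010 mg; (b) 13.9 mg/h

Vd = 5.1 L/kg × 118 kg = 601.8 L
LD = Vd × C = 601.8 × 1.67 = 1005 mg
CL = 0.693 × Vd / t½ = 0.693 × 601.8 / 50 = 8.341 L/h
Infusion rate = CL × Css = 8.341 × 1.67 = 13.93 mg/h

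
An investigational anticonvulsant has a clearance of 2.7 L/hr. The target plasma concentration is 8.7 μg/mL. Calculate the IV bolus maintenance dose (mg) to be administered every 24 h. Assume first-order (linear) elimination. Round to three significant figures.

564 mg

At steady state, dose per interval replaces the amount cleared in that interval: D/τ = CL·Css.
D = CL × Css × τ = 2.700 × 8.7 × 24 = 563.8 mg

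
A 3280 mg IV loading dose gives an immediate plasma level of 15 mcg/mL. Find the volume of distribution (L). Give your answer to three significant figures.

219 L

Immediately after an IV bolus, C₀ = Dose / Vd, so Vd = Dose / C₀.
Vd = 3280 / 15 = 218.7 L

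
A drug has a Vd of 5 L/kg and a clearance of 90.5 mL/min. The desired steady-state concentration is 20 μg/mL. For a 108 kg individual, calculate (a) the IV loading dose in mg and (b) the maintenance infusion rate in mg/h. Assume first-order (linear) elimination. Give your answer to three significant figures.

Vd(total) = 108 kg × 5 L/kg = 540.0 L
LD = Vd · C_target = 540.0 × 20 = 10800 mg
CL = 90.5 mL/min = 90.5 × 0.06 = 5.430 L/h
Maintenance: replace elimination → rate = CL × Css = 5.430 × 20 = 108.6 mg/h

(a) 10800 mg; (b) 109 mg/h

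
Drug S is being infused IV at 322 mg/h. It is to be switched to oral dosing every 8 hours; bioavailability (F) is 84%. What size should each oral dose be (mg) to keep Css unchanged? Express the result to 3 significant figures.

To maintain the same Css, the systemic dosing rate must be unchanged: F·D/τ = infusion rate.
D = rate × τ / F = 322 × 8 / 0.84 = 3067 mg

3070 mg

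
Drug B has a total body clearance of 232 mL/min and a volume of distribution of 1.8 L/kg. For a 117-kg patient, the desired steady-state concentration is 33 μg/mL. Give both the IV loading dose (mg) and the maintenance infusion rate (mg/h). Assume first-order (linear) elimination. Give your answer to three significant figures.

Vd(total) = 117 kg × 1.8 L/kg = 210.6 L
Loading: fill Vd to C_target → 210.6 L × 33 mg/L = 6950 mg
Convert clearance: 232 mL/min × 60 min/h ÷ 1000 mL/L = 13.92 L/h
Maintenance infusion rate = CL × Css = 13.92 × 33 = 459.4 mg/h

(a) 6950 mg; (b) 459 mg/h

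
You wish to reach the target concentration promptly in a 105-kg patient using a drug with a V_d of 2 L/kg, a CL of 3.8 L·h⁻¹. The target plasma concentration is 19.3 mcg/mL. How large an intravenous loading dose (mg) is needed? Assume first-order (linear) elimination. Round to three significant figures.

Vd(total) = 105 kg × 2 L/kg = 210.0 L
LD = Vd × C = 210.0 × 19.30 = 4053 mg

4050 mg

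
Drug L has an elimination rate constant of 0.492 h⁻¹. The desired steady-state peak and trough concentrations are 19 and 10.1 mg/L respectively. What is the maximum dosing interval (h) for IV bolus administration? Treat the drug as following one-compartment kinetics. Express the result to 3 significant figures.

Between IV bolus doses, concentration decays as C = C₀·e^(−kτ), so C_peak/C_trough = e^(kτ).
τ_max = ln(C_peak/C_trough) / k = ln(19/10.1) / 0.4920 = 0.6319 / 0.4920 = 1.284 h

1.28 h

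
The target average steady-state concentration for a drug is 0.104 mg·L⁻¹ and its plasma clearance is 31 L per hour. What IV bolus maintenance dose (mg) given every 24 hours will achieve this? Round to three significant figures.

77.4 mg

D = CL × Css × τ = 31.00 × 0.104 × 24 = 77.38 mg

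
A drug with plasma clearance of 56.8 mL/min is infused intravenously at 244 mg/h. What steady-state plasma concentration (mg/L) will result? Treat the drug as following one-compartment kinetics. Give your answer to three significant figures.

71.6 mg/L

Convert clearance: 56.8 mL/min × 60 min/h ÷ 1000 mL/L = 3.408 L/h
Css = rate / CL = 244 / 3.408 = 71.60 mg/L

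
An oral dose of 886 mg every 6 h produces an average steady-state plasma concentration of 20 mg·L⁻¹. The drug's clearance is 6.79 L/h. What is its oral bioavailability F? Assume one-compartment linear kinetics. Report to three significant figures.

0.920

F·D/τ = CL·Css at steady state → F = CL·Css·τ / D.
F = 6.79 × 20 × 6 / 886 = 0.920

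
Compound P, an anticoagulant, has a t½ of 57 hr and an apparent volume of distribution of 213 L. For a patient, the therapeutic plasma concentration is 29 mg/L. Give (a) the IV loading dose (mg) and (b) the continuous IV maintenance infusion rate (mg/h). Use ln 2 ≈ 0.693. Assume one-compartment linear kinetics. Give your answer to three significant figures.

LD = Vd × C = 213.0 × 29 = 6177 mg
CL = 0.693 × Vd / t½ = 0.693 × 213.0 / 57 = 2.590 L/h
Infusion rate = CL × Css = 2.590 × 29 = 75.11 mg/h

(a) 6180 mg; (b) 75.1 mg/h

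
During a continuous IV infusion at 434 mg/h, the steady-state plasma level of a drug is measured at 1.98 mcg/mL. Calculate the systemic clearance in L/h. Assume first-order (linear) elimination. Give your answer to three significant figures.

219 L/h

At steady state, infusion rate = CL × Css, so CL = rate / Css.
CL = 434 / 1.98 = 219.2 L/h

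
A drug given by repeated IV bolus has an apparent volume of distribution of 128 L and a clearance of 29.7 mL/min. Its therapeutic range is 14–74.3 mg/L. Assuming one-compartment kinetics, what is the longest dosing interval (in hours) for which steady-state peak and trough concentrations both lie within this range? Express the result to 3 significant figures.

CL = 29.7 mL/min × 60/1000 = 1.782 L/h
k = CL / Vd = 1.782 / 128.0 = 0.01392 h⁻¹
Between IV bolus doses, concentration decays as C = C₀·e^(−kτ), so C_peak/C_trough = e^(kτ).
τ_max = ln(C_peak/C_trough) / k = ln(74.3/14) / 0.01392 = 1.669 / 0.01392 = 119.9 h

120 h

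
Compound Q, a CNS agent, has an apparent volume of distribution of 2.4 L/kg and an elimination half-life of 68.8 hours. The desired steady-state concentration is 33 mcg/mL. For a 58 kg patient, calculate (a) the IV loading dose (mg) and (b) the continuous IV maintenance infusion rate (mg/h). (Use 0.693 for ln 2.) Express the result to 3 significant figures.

(a) 4590 mg; (b) 46.3 mg/h

Vd(total) = 58 kg × 2.4 L/kg = 139.2 L
LD = Vd × C = 139.2 × 33 = 4594 mg
CL = 0.693 × Vd / t½ = 0.693 × 139.2 / 68.8 = 1.402 L/h
Infusion rate = CL × Css = 1.402 × 33 = 46.27 mg/h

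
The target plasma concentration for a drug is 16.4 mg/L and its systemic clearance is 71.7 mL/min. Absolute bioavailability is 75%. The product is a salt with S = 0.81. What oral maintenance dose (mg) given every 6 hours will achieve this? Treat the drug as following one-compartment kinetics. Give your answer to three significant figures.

CL = 71.7 mL/min × 60/1000 = 4.302 L/h
D = CL × Css × τ / F / S = 4.302 × 16.4 × 6 / 0.75 / 0.81 = 696.8 mg

697 mg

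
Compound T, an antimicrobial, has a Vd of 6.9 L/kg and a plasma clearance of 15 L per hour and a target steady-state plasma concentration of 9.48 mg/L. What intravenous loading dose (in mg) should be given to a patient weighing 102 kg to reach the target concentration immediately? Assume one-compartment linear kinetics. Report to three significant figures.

Total Vd = 6.9 × 102 = 703.8 L
The loading dose fills Vd to the target concentration; clearance is irrelevant here.
LD = Vd × C = 703.8 × 9.480 = 6672 mg

6670 mg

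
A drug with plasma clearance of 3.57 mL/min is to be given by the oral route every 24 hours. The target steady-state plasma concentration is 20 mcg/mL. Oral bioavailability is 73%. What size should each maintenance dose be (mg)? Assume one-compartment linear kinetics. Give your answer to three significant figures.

CL = 3.57 mL/min = 3.57 × 0.06 = 0.2142 L/h
D = CL × Css × τ / F = 0.2142 × 20 × 24 / 0.73 = 140.8 mg

141 mg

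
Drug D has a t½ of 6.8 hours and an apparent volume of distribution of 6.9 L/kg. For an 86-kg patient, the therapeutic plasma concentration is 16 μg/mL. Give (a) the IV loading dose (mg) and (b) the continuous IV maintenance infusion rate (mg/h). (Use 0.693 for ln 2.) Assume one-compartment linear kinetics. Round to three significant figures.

Vd(total) = 86 kg × 6.9 L/kg = 593.4 L
LD = Vd × C = 593.4 × 16 = 9494 mg
CL = 0.693 × Vd / t½ = 0.693 × 593.4 / 6.8 = 60.47 L/h
Infusion rate = CL × Css = 60.47 × 16 = 967.5 mg/h

(a) 9490 mg; (b) 968 mg/h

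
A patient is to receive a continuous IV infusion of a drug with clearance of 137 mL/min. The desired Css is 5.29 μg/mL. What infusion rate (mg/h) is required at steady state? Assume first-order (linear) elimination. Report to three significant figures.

43.5 mg/h

Convert clearance: 137 mL/min × 60 min/h ÷ 1000 mL/L = 8.220 L/h
Rate = CL × Css = 8.220 × 5.29 = 43.48 mg/h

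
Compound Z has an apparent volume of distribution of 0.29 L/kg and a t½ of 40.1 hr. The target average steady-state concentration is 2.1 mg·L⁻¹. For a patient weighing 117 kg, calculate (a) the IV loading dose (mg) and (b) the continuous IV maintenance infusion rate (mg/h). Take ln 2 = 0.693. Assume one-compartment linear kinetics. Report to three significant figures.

(a) 71.3 mg; (b) 1.23 mg/h

Total Vd = 0.29 × 117 = 33.93 L
LD = Vd × C = 33.93 × 2.1 = 71.25 mg
CL = 0.693 × Vd / t½ = 0.693 × 33.93 / 40.1 = 0.5864 L/h
Infusion rate = CL × Css = 0.5864 × 2.1 = 1.231 mg/h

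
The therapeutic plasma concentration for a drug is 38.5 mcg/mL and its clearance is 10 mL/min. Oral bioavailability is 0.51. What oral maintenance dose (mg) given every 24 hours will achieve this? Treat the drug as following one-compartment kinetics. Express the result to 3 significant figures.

1090 mg

CL = 10 mL/min = 10 × 0.06 = 0.6000 L/h
D = CL × Css × τ / F = 0.6000 × 38.5 × 24 / 0.51 = 1087 mg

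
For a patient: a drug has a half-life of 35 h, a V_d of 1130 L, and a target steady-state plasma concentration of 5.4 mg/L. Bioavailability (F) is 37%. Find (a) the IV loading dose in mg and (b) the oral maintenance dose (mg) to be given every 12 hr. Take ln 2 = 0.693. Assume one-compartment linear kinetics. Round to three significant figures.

LD = Vd × C = 1130 × 5.4 = 6102 mg
CL = 0.693 × Vd / t½ = 0.693 × 1130 / 35 = 22.37 L/h
D = CL × Css × τ / F = 22.37 × 5.4 × 12 / 0.37 = 3918 mg

(a) 6100 mg; (b) 3920 mg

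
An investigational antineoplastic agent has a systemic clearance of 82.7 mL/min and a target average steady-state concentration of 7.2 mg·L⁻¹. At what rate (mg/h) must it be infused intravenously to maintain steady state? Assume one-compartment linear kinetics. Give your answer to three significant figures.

CL = 82.7 mL/min = 82.7 × 0.06 = 4.962 L/h
At steady state, infusion rate equals elimination rate: rate in = CL × Css.
Infusion rate = CL · Css = 4.962 L/h × 7.2 mg/L = 35.73 mg/h

35.7 mg/h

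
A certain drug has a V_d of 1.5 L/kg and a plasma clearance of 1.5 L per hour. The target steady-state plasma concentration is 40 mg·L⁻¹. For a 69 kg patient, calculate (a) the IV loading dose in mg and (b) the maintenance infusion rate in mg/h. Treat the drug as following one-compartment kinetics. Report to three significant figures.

Total Vd = 1.5 × 69 = 103.5 L
LD = Vd · C_target = 103.5 × 40 = 4140 mg
Infusion rate = 1.500 L/h × 40 mg/L = 60.00 mg/h

(a) 4140 mg; (b) 60.0 mg/h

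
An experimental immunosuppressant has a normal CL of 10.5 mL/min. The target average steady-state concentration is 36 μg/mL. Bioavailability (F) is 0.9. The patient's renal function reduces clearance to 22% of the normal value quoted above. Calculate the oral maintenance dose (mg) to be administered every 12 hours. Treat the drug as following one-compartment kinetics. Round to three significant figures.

CL = 10.5 mL/min = 10.5 × 0.06 = 0.6300 L/h
Patient clearance = 0.22 × 0.6300 = 0.1386 L/h
At steady state, dose per interval replaces the amount cleared in that interval: F·D/τ = CL·Css.
D = CL × Css × τ / F = 0.1386 × 36 × 12 / 0.9 = 66.53 mg

66.5 mg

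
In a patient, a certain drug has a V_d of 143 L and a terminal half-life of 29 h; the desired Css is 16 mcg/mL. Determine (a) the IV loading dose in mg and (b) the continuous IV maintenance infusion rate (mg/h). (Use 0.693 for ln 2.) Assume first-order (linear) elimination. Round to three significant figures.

LD = Vd × C = 143.0 × 16 = 2288 mg
CL = 0.693 × Vd / t½ = 0.693 × 143.0 / 29 = 3.417 L/h
Infusion rate = CL × Css = 3.417 × 16 = 54.67 mg/h

(a) 2290 mg; (b) 54.7 mg/h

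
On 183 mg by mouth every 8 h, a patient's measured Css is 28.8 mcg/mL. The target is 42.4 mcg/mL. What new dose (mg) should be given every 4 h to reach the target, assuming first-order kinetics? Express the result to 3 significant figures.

For first-order elimination, Css ∝ F·D/(CL·τ); F and CL are unchanged, so Css ∝ D/τ.
D₂ = D₁ × (Css,target / Css,current) × (τ₂/τ₁) = 183 × (42.4/28.8) × (4/8) = 134.7 mg

135 mg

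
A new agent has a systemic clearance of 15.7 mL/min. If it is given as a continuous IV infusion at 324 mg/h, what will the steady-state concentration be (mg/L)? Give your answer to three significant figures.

344 mg/L

Convert clearance: 15.7 mL/min × 60 min/h ÷ 1000 mL/L = 0.9420 L/h
Css = rate / CL = 324 / 0.9420 = 343.9 mg/L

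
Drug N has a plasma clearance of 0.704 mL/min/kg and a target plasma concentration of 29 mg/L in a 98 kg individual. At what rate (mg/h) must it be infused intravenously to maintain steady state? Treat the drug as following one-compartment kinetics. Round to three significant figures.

CL = 0.704 mL/min/kg × 98 kg = 68.99 mL/min = 68.99 × 60/1000 = 4.139 L/h
Rate = CL × Css = 4.139 × 29 = 120.0 mg/h

120 mg/h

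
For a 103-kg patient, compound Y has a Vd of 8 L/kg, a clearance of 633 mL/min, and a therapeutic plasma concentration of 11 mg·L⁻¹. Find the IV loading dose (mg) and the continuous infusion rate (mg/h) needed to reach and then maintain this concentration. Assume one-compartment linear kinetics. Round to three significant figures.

Vd(total) = 103 kg × 8 L/kg = 824.0 L
Loading: fill Vd to C_target → 824.0 L × 11 mg/L = 9064 mg
Convert clearance: 633 mL/min × 60 min/h ÷ 1000 mL/L = 37.98 L/h
Infusion rate = 37.98 L/h × 11 mg/L = 417.8 mg/h

(a) 9060 mg; (b) 418 mg/h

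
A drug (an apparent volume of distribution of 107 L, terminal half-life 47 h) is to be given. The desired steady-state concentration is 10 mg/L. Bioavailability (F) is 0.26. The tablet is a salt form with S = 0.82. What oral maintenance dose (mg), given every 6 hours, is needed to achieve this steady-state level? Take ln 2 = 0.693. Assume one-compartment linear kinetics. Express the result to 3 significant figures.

CL = ln 2 · Vd / t½ = 0.693 × 107.0 / 47 = 1.578 L/h
D = CL × Css × τ / F / S = 1.578 × 10 × 6 / 0.26 / 0.82 = 444.1 mg

444 mg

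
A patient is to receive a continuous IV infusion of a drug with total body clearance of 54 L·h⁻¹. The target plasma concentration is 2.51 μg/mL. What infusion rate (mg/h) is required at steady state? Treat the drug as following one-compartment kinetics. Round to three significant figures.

R₀ = 54.00 × 2.51 = 135.5 mg/h

136 mg/h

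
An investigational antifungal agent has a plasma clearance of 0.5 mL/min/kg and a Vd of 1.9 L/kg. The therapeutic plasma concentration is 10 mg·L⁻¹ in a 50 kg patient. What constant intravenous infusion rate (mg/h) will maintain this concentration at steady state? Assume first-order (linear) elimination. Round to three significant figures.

CL = 0.5 mL/min/kg × 50 kg = 25.00 mL/min = 25.00 × 60/1000 = 1.500 L/h
Maintenance depends on clearance, not Vd — rate in must match rate out.
Rate = CL × Css = 1.500 × 10 = 15.00 mg/h

15.0 mg/h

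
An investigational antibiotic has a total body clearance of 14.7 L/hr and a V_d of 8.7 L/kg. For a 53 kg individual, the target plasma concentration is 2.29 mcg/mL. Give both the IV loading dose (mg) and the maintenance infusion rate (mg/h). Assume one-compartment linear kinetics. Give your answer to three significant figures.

Vd = 8.7 L/kg × 53 kg = 461.1 L
Loading dose = Vd × C = 461.1 × 2.29 = 1056 mg
Maintenance infusion rate = CL × Css = 14.70 × 2.29 = 33.66 mg/h

(a) 1060 mg; (b) 33.7 mg/h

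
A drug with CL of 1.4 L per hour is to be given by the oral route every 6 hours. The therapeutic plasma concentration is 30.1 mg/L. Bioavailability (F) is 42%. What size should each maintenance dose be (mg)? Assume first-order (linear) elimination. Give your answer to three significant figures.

602 mg

D = CL × Css × τ / F = 1.400 × 30.1 × 6 / 0.42 = 602.0 mg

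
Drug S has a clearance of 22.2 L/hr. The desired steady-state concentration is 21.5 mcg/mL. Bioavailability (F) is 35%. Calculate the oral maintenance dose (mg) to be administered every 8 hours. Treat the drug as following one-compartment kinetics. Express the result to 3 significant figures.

At steady state, dose per interval replaces the amount cleared in that interval: F·D/τ = CL·Css.
D = CL × Css × τ / F = 22.20 × 21.5 × 8 / 0.35 = 10910 mg

10900 mg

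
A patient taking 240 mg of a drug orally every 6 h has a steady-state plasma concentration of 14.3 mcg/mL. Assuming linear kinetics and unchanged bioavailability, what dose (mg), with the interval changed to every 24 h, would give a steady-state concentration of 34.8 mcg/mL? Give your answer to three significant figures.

2340 mg

For first-order elimination, Css ∝ F·D/(CL·τ); F and CL are unchanged, so Css ∝ D/τ.
D₂ = D₁ × (Css,target / Css,current) × (τ₂/τ₁) = 240 × (34.8/14.3) × (24/6) = 2336 mg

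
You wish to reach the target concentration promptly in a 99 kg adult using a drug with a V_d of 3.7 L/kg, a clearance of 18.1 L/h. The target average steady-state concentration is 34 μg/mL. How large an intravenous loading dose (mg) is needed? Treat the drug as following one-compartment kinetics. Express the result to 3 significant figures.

12500 mg

Total Vd = 3.7 × 99 = 366.3 L
LD = Vd × C = 366.3 × 34.00 = 12450 mg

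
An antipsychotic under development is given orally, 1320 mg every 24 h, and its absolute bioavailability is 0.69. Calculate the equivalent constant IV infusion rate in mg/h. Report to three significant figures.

Equivalent systemic input: infusion rate = F·D/τ.
Rate = 0.69 × 1320 / 24 = 37.95 mg/h

38.0 mg/h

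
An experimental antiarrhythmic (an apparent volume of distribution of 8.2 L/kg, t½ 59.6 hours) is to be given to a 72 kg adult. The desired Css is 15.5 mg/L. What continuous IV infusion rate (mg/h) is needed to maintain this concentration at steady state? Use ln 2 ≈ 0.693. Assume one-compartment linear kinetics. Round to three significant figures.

106 mg/h

Vd(total) = 72 kg × 8.2 L/kg = 590.4 L
k = 0.693/59.6 = 0.01163 h⁻¹, so CL = k·Vd = 0.01163 × 590.4 = 6.866 L/h
Infusion rate = CL × Css = 6.866 × 15.5 = 106.4 mg/h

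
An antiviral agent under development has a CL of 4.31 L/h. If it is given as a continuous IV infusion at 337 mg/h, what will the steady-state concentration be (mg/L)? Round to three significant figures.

Css = rate / CL = 337 / 4.310 = 78.19 mg/L

78.2 mg/L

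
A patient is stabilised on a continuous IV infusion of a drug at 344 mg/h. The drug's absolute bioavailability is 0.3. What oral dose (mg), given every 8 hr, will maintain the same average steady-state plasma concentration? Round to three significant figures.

To maintain the same Css, the systemic dosing rate must be unchanged: F·D/τ = infusion rate.
D = rate × τ / F = 344 × 8 / 0.3 = 9173 mg

9170 mg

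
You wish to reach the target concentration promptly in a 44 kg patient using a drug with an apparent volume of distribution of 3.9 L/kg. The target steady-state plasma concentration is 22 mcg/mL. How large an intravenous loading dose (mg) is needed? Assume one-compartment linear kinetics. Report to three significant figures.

3780 mg

Total Vd = 3.9 × 44 = 171.6 L
LD = Vd × C = 171.6 × 22.00 = 3775 mg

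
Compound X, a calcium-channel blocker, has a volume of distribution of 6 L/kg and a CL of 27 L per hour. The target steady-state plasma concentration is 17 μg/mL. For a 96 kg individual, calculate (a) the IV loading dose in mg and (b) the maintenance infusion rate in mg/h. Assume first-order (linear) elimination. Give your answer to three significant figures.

(a) 9790 mg; (b) 459 mg/h

Vd = 6 L/kg × 96 kg = 576.0 L
LD = Vd · C_target = 576.0 × 17 = 9792 mg
Maintenance: replace elimination → rate = CL × Css = 27.00 × 17 = 459.0 mg/h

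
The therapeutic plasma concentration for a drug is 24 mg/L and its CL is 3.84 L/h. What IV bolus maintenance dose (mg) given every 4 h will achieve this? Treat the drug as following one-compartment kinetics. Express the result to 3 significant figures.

369 mg

At steady state, dose per interval replaces the amount cleared in that interval: D/τ = CL·Css.
D = CL × Css × τ = 3.840 × 24 × 4 = 368.6 mg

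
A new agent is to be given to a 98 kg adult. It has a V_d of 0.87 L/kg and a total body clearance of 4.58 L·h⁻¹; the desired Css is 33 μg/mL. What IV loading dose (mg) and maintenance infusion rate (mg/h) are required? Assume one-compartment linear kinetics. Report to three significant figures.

Vd(total) = 98 kg × 0.87 L/kg = 85.26 L
Loading: fill Vd to C_target → 85.26 L × 33 mg/L = 2814 mg
Maintenance: replace elimination → rate = CL × Css = 4.580 × 33 = 151.1 mg/h

(a) 2810 mg; (b) 151 mg/h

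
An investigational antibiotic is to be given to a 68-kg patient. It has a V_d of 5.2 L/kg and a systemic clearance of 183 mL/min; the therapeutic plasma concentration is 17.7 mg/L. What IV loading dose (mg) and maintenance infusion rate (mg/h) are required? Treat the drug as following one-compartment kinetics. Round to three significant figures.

(a) 6260 mg; (b) 194 mg/h

Total Vd = 5.2 × 68 = 353.6 L
Loading: fill Vd to C_target → 353.6 L × 17.7 mg/L = 6259 mg
CL = 183 mL/min × 60/1000 = 10.98 L/h
Maintenance: replace elimination → rate = CL × Css = 10.98 × 17.7 = 194.3 mg/h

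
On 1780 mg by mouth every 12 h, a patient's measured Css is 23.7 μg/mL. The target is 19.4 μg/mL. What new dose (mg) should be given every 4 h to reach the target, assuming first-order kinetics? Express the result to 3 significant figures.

With linear kinetics, Css is proportional to dose rate (D/τ) at fixed clearance.
D₂ = D₁ × (Css,target / Css,current) × (τ₂/τ₁) = 1780 × (19.4/23.7) × (4/12) = 485.7 mg

486 mg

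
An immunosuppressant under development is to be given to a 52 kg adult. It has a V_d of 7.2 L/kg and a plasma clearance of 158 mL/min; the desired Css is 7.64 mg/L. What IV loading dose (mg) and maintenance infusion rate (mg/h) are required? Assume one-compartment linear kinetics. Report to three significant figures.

(a) 2860 mg; (b) 72.4 mg/h

Total Vd = 7.2 × 52 = 374.4 L
LD = Vd · C_target = 374.4 × 7.64 = 2860 mg
CL = 158 mL/min × 60/1000 = 9.480 L/h
Infusion rate = 9.480 L/h × 7.64 mg/L = 72.43 mg/h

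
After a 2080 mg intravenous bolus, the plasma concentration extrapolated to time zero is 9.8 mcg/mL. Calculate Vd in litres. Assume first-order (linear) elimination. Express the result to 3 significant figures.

Immediately after an IV bolus, C₀ = Dose / Vd, so Vd = Dose / C₀.
Vd = 2080 / 9.8 = 212.2 L

212 L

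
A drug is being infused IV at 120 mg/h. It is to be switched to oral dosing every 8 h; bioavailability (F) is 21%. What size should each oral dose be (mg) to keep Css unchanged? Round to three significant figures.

4570 mg

To maintain the same Css, the systemic dosing rate must be unchanged: F·D/τ = infusion rate.
D = rate × τ / F = 120 × 8 / 0.21 = 4571 mg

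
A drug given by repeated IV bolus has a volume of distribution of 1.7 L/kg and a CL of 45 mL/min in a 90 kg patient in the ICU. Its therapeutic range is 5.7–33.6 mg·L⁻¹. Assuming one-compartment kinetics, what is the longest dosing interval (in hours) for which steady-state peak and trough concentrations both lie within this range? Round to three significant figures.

101 h

Vd(total) = 90 kg × 1.7 L/kg = 153.0 L
CL = 45 mL/min = 45 × 0.06 = 2.700 L/h
k = CL / Vd = 2.700 / 153.0 = 0.01765 h⁻¹
Between IV bolus doses, concentration decays as C = C₀·e^(−kτ), so C_peak/C_trough = e^(kτ).
τ_max = ln(C_peak/C_trough) / k = ln(33.6/5.7) / 0.01765 = 1.774 / 0.01765 = 100.5 h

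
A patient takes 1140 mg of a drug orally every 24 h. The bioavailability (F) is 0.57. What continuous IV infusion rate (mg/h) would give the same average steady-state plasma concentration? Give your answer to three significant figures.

Equivalent systemic input: infusion rate = F·D/τ.
Rate = 0.57 × 1140 / 24 = 27.08 mg/h

27.1 mg/h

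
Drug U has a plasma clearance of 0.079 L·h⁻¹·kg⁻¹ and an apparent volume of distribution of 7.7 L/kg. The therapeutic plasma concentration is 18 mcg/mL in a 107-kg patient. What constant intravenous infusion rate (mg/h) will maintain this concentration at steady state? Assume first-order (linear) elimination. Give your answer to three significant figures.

CL = 0.079 L·h⁻¹·kg⁻¹ × 107 kg = 8.453 L/h
Maintenance depends on clearance, not Vd — rate in must match rate out.
Rate = CL × Css = 8.453 × 18 = 152.2 mg/h

152 mg/h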